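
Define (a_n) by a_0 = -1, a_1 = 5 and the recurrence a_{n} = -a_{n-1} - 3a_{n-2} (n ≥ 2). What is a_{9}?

The ordinary generating function has denominator 1 + x + 3x^2.
Iterating the recurrence: a_0,…,a_{9} = -1, 5, -2, -13, 19, 20, -77, 17, 214, -265.

-265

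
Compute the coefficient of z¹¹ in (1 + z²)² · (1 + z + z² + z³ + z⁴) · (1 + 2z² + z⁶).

(1 + z²)² has coefficients 1,0,2,0,1 for degrees 0…4.
(1 + z + z² + z³ + z⁴) has coefficients 1,1,1,1,1,0,0,0,0,0,0,0 for degrees 0…11.
Finally multiplying by (1 + 2z² + z⁶), the product of all factors after the first has coefficients 1,1,3,3,3,2,3,1,1,1,1,0 for degrees 0…11.
[z¹¹] = 1·0 + 2·1 + 1·1 = 3.

3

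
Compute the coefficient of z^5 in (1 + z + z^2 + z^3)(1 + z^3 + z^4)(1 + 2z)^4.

114

(1 + z + z^2 + z^3) has coefficients 1,1,1,1 for degrees 0…3.
(1 + z^3 + z^4) has coefficients 1,0,0,1,1,0 for degrees 0…5.
Finally multiplying by (1 + 2z)^4, the product of all factors after the first has coefficients 1,8,24,33,25,32 for degrees 0…5.
[z^5] = 1·32 + 1·25 + 1·33 + 1·24 = 114.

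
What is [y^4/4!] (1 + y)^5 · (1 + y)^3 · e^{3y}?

9681

The EGF product rule gives c_4 = Σ_{k_1+k_2+k_3=4} C(4; k_1,k_2,k_3) · ∏ g_i(k_i), where (1+y)^5 gives the falling factorial (5)_k; (1+y)^3 gives the falling factorial (3)_k; e^{3y} gives (3)^k.
g_1(k) for k = 0…4: 1, 5, 20, 60, 120.
g_2(k) for k = 0…4: 1, 3, 6, 6, 0.
g_3(k) for k = 0…4: 1, 3, 9, 27, 81.
First combine the last two factors: h(k) = Σ_j C(k,j)·g_2(j)·g_3(k−j) for k = 0…4: 1, 6, 33, 168, 801.
c_4 = Σ_k C(4,k)·g_1(k)·h(4−k) = 1·1·801 + 4·5·168 + 6·20·33 + 4·60·6 + 1·120·1 = 801 + 3360 + 3960 + 1440 + 120 = 9681.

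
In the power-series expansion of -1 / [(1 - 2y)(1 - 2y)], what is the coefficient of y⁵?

-192

The denominator gives the recurrence a_n = 4a_(n−1) − 4a_(n−2) for n ≥ 2; the numerator fixes a_0 = -1, a_1 = -4.
Iterating: -1, -4, -12, -32, -80, -192, so a_5 = -192.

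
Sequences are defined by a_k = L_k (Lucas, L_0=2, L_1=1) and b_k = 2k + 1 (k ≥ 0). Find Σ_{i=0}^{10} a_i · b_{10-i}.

The convolution is the x^10 coefficient of A(x)B(x).
Σ = 2·21 + 1·19 + 3·17 + 4·15 + 7·13 + 11·11 + 18·9 + 29·7 + 47·5 + 76·3 + 123·1 = 1335.

1335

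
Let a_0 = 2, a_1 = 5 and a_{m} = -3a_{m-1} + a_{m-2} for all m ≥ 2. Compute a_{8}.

The ordinary generating function has denominator 1 + 3x - x^2.
Iterating the recurrence: a_0,…,a_{8} = 2, 5, -13, 44, -145, 479, -1582, 5225, -17257.

-17257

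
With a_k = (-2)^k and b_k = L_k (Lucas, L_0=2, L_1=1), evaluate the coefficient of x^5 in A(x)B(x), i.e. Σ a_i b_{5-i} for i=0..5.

Write out a_i and b_{5-i} for i = 0,…,5 and sum the products.
Σ = 1·11 − 2·7 + 4·4 − 8·3 + 16·1 − 32·2 = -59.

-59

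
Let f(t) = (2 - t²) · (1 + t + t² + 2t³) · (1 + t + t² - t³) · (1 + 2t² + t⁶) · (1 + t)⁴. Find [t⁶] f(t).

(2 - t²) has coefficients 2,0,-1 for degrees 0…2.
(1 + t + t² + 2t³) has coefficients 1,1,1,2,0,0,0 for degrees 0…6.
Multiplying by (1 + t + t² - t³) gives running coefficients 1,2,3,3,2,1,-2 for degrees 0…6.
Multiplying by (1 + 2t² + t⁶) gives running coefficients 1,2,5,7,8,7,3 for degrees 0…6.
Finally multiplying by (1 + t)⁴, the product of all factors after the first has coefficients 1,6,19,43,75,103,112 for degrees 0…6.
[t⁶] = 2·112 − 1·75 = 149.

149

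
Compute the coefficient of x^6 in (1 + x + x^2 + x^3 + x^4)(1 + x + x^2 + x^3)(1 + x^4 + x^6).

6

(1 + x + x^2 + x^3 + x^4) has coefficients 1,1,1,1,1 for degrees 0…4.
(1 + x + x^2 + x^3) has coefficients 1,1,1,1,0,0,0 for degrees 0…6.
Finally multiplying by (1 + x^4 + x^6), the product of all factors after the first has coefficients 1,1,1,1,1,1,2 for degrees 0…6.
[x^6] = 1·2 + 1·1 + 1·1 + 1·1 + 1·1 = 6.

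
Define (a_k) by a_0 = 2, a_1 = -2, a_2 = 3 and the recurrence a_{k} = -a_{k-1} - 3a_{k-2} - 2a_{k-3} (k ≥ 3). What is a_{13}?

368

The ordinary generating function has denominator 1 + z + 3z^2 + 2z^3.
Iterating the recurrence: a_0,…,a_{13} = 2, -2, 3, -1, -4, 1, 13, -8, -33, 31, 84, -111, -203, 368.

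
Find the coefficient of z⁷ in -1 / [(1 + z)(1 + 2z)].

The denominator gives the recurrence a_n = −3a_(n−1) − 2a_(n−2) for n ≥ 2; the numerator fixes a_0 = -1, a_1 = 3.
Iterating: -1, 3, -7, 15, -31, 63, -127, 255, so a_7 = 255.

255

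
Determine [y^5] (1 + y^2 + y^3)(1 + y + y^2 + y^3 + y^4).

2

(1 + y^2 + y^3) has coefficients 1,0,1,1 for degrees 0…3.
(1 + y + y^2 + y^3 + y^4) has coefficients 1,1,1,1,1,0 for degrees 0…5.
[y^5] = 1·0 + 1·1 + 1·1 = 2.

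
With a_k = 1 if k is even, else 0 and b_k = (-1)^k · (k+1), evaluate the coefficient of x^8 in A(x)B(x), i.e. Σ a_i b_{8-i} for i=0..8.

Write out a_i and b_{8-i} for i = 0,…,8 and sum the products.
Σ = 1·9 + 0·(-8) + 1·7 + 0·(-6) + 1·5 + 0·(-4) + 1·3 + 0·(-2) + 1·1 = 25.

25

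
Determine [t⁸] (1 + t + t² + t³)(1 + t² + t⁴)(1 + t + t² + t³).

4

(1 + t + t² + t³) has coefficients 1,1,1,1 for degrees 0…3.
(1 + t² + t⁴) has coefficients 1,0,1,0,1,0,0,0,0 for degrees 0…8.
Finally multiplying by (1 + t + t² + t³), the product of all factors after the first has coefficients 1,1,2,2,2,2,1,1,0 for degrees 0…8.
[t⁸] = 1·0 + 1·1 + 1·1 + 1·2 = 4.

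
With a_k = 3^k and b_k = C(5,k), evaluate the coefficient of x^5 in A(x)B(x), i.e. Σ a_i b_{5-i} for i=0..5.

1024

Write out a_i and b_{5-i} for i = 0,…,5 and sum the products.
Σ = 1·1 + 3·5 + 9·10 + 27·10 + 81·5 + 243·1 = 1024.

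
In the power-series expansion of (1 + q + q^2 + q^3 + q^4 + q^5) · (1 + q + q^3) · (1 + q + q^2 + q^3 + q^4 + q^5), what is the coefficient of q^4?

11

(1 + q + q^2 + q^3 + q^4 + q^5) has coefficients 1,1,1,1,1 for degrees 0…4.
(1 + q + q^3) has coefficients 1,1,0,1,0 for degrees 0…4.
Finally multiplying by (1 + q + q^2 + q^3 + q^4 + q^5), the product of all factors after the first has coefficients 1,2,2,3,3 for degrees 0…4.
[q^4] = 1·3 + 1·3 + 1·2 + 1·2 + 1·1 = 11.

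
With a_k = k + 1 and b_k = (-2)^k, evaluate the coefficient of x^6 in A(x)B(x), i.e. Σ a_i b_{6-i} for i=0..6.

31

This is [x^6] in the product of the two ordinary generating functions.
Σ = 1·64 + 2·(-32) + 3·16 + 4·(-8) + 5·4 + 6·(-2) + 7·1 = 31.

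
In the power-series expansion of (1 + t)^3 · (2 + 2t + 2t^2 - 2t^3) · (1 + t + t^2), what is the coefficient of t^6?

(1 + t)^3 has coefficients 1,3,3,1 for degrees 0…3.
(2 + 2t + 2t^2 - 2t^3) has coefficients 2,2,2,-2,0,0,0 for degrees 0…6.
Finally multiplying by (1 + t + t^2), the product of all factors after the first has coefficients 2,4,6,2,0,-2,0 for degrees 0…6.
[t^6] = 1·0 + 3·(-2) + 3·0 + 1·2 = -4.

-4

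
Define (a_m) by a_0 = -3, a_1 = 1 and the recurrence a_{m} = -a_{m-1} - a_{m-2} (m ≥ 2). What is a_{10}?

1

The ordinary generating function has denominator 1 + y + y^2.
Iterating the recurrence: a_0,…,a_{10} = -3, 1, 2, -3, 1, 2, -3, 1, 2, -3, 1.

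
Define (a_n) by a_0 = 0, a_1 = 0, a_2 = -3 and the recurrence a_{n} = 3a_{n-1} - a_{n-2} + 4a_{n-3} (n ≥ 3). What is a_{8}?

The ordinary generating function has denominator 1 - 3z + z^2 - 4z^3.
Iterating the recurrence: a_0,…,a_{8} = 0, 0, -3, -9, -24, -75, -237, -732, -2259.

-2259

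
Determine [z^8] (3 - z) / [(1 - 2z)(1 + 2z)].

768

Partial fractions give a closed form: a_n = (5/4)·2^n + (7/4)·(-2)^n.
At n = 8: a_8 = 768.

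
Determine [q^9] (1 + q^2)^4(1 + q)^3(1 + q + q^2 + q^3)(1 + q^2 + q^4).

200

(1 + q^2)^4 has coefficients 1,0,4,0,6,0,4,0,1 for degrees 0…8.
(1 + q)^3 has coefficients 1,3,3,1,0,0,0,0,0,0 for degrees 0…9.
Multiplying by (1 + q + q^2 + q^3) gives running coefficients 1,4,7,8,7,4,1,0,0,0 for degrees 0…9.
Finally multiplying by (1 + q^2 + q^4), the product of all factors after the first has coefficients 1,4,8,12,15,16,15,12,8,4 for degrees 0…9.
[q^9] = 1·4 + 4·12 + 6·16 + 4·12 + 1·4 = 200.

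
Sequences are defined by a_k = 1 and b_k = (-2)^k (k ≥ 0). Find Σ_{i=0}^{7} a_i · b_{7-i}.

-85

The convolution is the t^7 coefficient of A(t)B(t).
Σ = 1·(-128) + 1·64 + 1·(-32) + 1·16 + 1·(-8) + 1·4 + 1·(-2) + 1·1 = -85.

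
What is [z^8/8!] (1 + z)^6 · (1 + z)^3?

The EGF product rule gives c_8 = Σ_{k_1+k_2=8} C(8; k_1,k_2) · ∏ g_i(k_i), where (1+z)^6 gives the falling factorial (6)_k; (1+z)^3 gives the falling factorial (3)_k.
g_1(k) for k = 0…8: 1, 6, 30, 120, 360, 720, 720, 0, 0.
g_2(k) for k = 0…8: 1, 3, 6, 6, 0, 0, 0, 0, 0.
c_8 = Σ_k C(8,k)·g_1(k)·g_2(8−k) = 56·720·6 + 28·720·6 = 241920 + 120960 = 362880.

362880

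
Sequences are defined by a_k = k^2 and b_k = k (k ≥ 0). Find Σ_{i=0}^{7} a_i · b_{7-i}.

196

The convolution is the x^7 coefficient of A(x)B(x).
Σ = 0·7 + 1·6 + 4·5 + 9·4 + 16·3 + 25·2 + 36·1 + 49·0 = 196.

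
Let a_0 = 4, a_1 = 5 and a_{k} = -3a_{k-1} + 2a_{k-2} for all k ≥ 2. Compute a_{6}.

-1363

The ordinary generating function has denominator 1 + 3q - 2q^2.
Iterating the recurrence: a_0,…,a_{6} = 4, 5, -7, 31, -107, 383, -1363.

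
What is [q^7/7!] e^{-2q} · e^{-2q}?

The EGF product rule gives c_7 = Σ_{k_1+k_2=7} C(7; k_1,k_2) · ∏ g_i(k_i), where e^{-2q} gives (-2)^k; e^{-2q} gives (-2)^k.
g_1(k) for k = 0…7: 1, -2, 4, -8, 16, -32, 64, -128.
g_2(k) for k = 0…7: 1, -2, 4, -8, 16, -32, 64, -128.
c_7 = Σ_k C(7,k)·g_1(k)·g_2(7−k) = 1·1·(-128) + 7·(-2)·64 + 21·4·(-32) + 35·(-8)·16 + 35·16·(-8) + 21·(-32)·4 + 7·64·(-2) + 1·(-128)·1 = −128 − 896 − 2688 − 4480 − 4480 − 2688 − 896 − 128 = -16384.

-16384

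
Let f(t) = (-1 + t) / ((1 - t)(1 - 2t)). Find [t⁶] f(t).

-64

The denominator gives the recurrence a_n = 3a_(n−1) − 2a_(n−2) for n ≥ 3; the numerator fixes a_0 = -1, a_1 = -2, a_2 = -4.
Iterating: -1, -2, -4, -8, -16, -32, -64, so a_6 = -64.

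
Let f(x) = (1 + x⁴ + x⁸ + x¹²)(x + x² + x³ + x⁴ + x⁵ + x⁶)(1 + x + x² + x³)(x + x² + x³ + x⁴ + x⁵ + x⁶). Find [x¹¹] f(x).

(1 + x⁴ + x⁸ + x¹²) has coefficients 1,0,0,0,1,0,0,0,1,0,0,0 for degrees 0…11.
(x + x² + x³ + x⁴ + x⁵ + x⁶) has coefficients 0,1,1,1,1,1,1,0,0,0,0,0 for degrees 0…11.
Multiplying by (1 + x + x² + x³) gives running coefficients 0,1,2,3,4,4,4,3,2,1,0,0 for degrees 0…11.
Finally multiplying by (x + x² + x³ + x⁴ + x⁵ + x⁶), the product of all factors after the first has coefficients 0,0,1,3,6,10,14,18,20,20,18,14 for degrees 0…11.
[x¹¹] = 1·14 + 1·18 + 1·3 = 35.

35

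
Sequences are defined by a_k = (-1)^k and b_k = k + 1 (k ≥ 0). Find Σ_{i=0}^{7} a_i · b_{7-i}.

4

Write out a_i and b_{7-i} for i = 0,…,7 and sum the products.
Σ = 1·8 − 1·7 + 1·6 − 1·5 + 1·4 − 1·3 + 1·2 − 1·1 = 4.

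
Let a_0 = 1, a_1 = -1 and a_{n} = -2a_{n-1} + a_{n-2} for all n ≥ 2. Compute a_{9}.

The ordinary generating function has denominator 1 + 2z - z^2.
Iterating the recurrence: a_0,…,a_{9} = 1, -1, 3, -7, 17, -41, 99, -239, 577, -1393.

-1393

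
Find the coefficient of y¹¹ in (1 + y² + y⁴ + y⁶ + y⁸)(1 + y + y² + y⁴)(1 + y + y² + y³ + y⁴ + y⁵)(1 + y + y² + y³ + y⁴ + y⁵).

(1 + y² + y⁴ + y⁶ + y⁸) has coefficients 1,0,1,0,1,0,1,0,1 for degrees 0…8.
(1 + y + y² + y⁴) has coefficients 1,1,1,0,1,0,0,0,0,0,0,0 for degrees 0…11.
Multiplying by (1 + y + y² + y³ + y⁴ + y⁵) gives running coefficients 1,2,3,3,4,4,3,2,1,1,0,0 for degrees 0…11.
Finally multiplying by (1 + y + y² + y³ + y⁴ + y⁵), the product of all factors after the first has coefficients 1,3,6,9,13,17,19,19,17,15,11,7 for degrees 0…11.
[y¹¹] = 1·7 + 1·15 + 1·19 + 1·17 + 1·9 = 67.

67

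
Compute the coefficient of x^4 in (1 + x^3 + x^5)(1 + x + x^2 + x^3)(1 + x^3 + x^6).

(1 + x^3 + x^5) has coefficients 1,0,0,1,0 for degrees 0…4.
(1 + x + x^2 + x^3) has coefficients 1,1,1,1,0 for degrees 0…4.
Finally multiplying by (1 + x^3 + x^6), the product of all factors after the first has coefficients 1,1,1,2,1 for degrees 0…4.
[x^4] = 1·1 + 1·1 = 2.

2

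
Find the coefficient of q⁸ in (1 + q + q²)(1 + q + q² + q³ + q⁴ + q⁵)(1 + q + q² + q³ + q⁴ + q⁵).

(1 + q + q²) has coefficients 1,1,1 for degrees 0…2.
(1 + q + q² + q³ + q⁴ + q⁵) has coefficients 1,1,1,1,1,1,0,0,0 for degrees 0…8.
Finally multiplying by (1 + q + q² + q³ + q⁴ + q⁵), the product of all factors after the first has coefficients 1,2,3,4,5,6,5,4,3 for degrees 0…8.
[q⁸] = 1·3 + 1·4 + 1·5 = 12.

12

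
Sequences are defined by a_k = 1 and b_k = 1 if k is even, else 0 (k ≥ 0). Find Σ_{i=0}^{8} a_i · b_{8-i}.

5

This is [x^8] in the product of the two ordinary generating functions.
Σ = 1·1 + 1·0 + 1·1 + 1·0 + 1·1 + 1·0 + 1·1 + 1·0 + 1·1 = 5.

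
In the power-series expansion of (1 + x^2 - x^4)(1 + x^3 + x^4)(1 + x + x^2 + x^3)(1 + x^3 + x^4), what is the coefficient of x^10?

(1 + x^2 - x^4) has coefficients 1,0,1,0,-1 for degrees 0…4.
(1 + x^3 + x^4) has coefficients 1,0,0,1,1,0,0,0,0,0,0 for degrees 0…10.
Multiplying by (1 + x + x^2 + x^3) gives running coefficients 1,1,1,2,2,2,2,1,0,0,0 for degrees 0…10.
Finally multiplying by (1 + x^3 + x^4), the product of all factors after the first has coefficients 1,1,1,3,4,4,5,5,4,4,3 for degrees 0…10.
[x^10] = 1·3 + 1·4 − 1·5 = 2.

2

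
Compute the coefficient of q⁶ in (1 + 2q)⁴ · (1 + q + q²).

16

(1 + 2q)⁴ has coefficients 1,8,24,32,16 for degrees 0…4.
(1 + q + q²) has coefficients 1,1,1,0,0,0,0 for degrees 0…6.
[q⁶] = 1·0 + 8·0 + 24·0 + 32·0 + 16·1 = 16.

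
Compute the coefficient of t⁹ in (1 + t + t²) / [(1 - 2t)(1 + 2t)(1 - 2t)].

The denominator gives the recurrence a_n = 2a_(n−1) + 4a_(n−2) − 8a_(n−3) for n ≥ 3; the numerator fixes a_0 = 1, a_1 = 3, a_2 = 11.
Iterating: 1, 3, 11, 26, 72, 160, 400, 864, 2048, 4352, so a_9 = 4352.

4352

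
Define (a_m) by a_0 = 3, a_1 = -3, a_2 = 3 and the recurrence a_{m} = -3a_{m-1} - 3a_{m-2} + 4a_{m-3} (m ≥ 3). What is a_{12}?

-14622

The ordinary generating function has denominator 1 + 3y + 3y^2 - 4y^3.
Iterating the recurrence: a_0,…,a_{12} = 3, -3, 3, 12, -57, 147, -222, -3, 1263, -4668, 10203, -11553, -14622.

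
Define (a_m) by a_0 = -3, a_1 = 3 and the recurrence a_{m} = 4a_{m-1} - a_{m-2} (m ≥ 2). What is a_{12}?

The ordinary generating function has denominator 1 - 4x + x^2.
Iterating the recurrence: a_0,…,a_{12} = -3, 3, 15, 57, 213, 795, 2967, 11073, 41325, 154227, 575583, 2148105, 8016837.

8016837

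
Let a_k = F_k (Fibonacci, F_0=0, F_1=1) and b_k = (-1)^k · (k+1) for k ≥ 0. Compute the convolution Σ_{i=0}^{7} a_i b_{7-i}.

The convolution is the t^7 coefficient of A(t)B(t).
Σ = 0·(-8) + 1·7 + 1·(-6) + 2·5 + 3·(-4) + 5·3 + 8·(-2) + 13·1 = 11.

11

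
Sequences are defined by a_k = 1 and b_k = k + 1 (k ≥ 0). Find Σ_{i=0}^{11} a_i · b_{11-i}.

Write out a_i and b_{11-i} for i = 0,…,11 and sum the products.
Σ = 1·12 + 1·11 + 1·10 + 1·9 + 1·8 + 1·7 + 1·6 + 1·5 + 1·4 + 1·3 + 1·2 + 1·1 = 78.

78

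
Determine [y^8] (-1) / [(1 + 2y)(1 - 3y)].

Partial fractions give a closed form: a_n = (-2/5)·(-2)^n + (-3/5)·3^n.
At n = 8: a_8 = -4039.

-4039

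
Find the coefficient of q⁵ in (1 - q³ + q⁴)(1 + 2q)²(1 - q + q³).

7

(1 - q³ + q⁴) has coefficients 1,0,0,-1,1 for degrees 0…4.
(1 + 2q)² has coefficients 1,4,4,0,0,0 for degrees 0…5.
Finally multiplying by (1 - q + q³), the product of all factors after the first has coefficients 1,3,0,-3,4,4 for degrees 0…5.
[q⁵] = 1·4 − 1·0 + 1·3 = 7.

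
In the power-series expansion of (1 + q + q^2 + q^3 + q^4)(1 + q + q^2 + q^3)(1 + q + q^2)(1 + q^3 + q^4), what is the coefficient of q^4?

15

(1 + q + q^2 + q^3 + q^4) has coefficients 1,1,1,1,1 for degrees 0…4.
(1 + q + q^2 + q^3) has coefficients 1,1,1,1,0 for degrees 0…4.
Multiplying by (1 + q + q^2) gives running coefficients 1,2,3,3,2 for degrees 0…4.
Finally multiplying by (1 + q^3 + q^4), the product of all factors after the first has coefficients 1,2,3,4,5 for degrees 0…4.
[q^4] = 1·5 + 1·4 + 1·3 + 1·2 + 1·1 = 15.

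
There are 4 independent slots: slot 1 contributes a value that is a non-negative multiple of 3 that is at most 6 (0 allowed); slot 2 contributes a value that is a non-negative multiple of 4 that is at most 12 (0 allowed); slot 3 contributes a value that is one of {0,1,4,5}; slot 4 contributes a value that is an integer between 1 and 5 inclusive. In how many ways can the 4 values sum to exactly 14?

The generating function for the choices is (1 + z^3 + z^6)·(1 + z^4 + z^8 + z^12)·(1 + z + z^4 + z^5)·(z + z^2 + z^3 + z^4 + z^5); the count is [z^14].
(1 + z^3 + z^6) has coefficients 1,0,0,1,0,0,1 for degrees 0…6.
(1 + z^4 + z^8 + z^12) has coefficients 1,0,0,0,1,0,0,0,1,0,0,0,1,0,0 for degrees 0…14.
Multiplying by (1 + z + z^4 + z^5) gives running coefficients 1,1,0,0,2,2,0,0,2,2,0,0,2,2,0 for degrees 0…14.
Finally multiplying by (z + z^2 + z^3 + z^4 + z^5), the product of all factors after the first has coefficients 0,1,2,2,2,4,5,4,4,6,6,4,4,6,6 for degrees 0…14.
[z^14] = 1·6 + 1·4 + 1·4 = 14.

14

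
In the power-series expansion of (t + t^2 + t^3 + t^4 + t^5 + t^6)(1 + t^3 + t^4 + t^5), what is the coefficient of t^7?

3

(t + t^2 + t^3 + t^4 + t^5 + t^6) has coefficients 0,1,1,1,1,1,1 for degrees 0…6.
(1 + t^3 + t^4 + t^5) has coefficients 1,0,0,1,1,1,0,0 for degrees 0…7.
[t^7] = 1·0 + 1·1 + 1·1 + 1·1 + 1·0 + 1·0 = 3.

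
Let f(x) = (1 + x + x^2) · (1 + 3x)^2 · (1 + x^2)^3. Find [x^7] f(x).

(1 + x + x^2) has coefficients 1,1,1 for degrees 0…2.
(1 + 3x)^2 has coefficients 1,6,9,0,0,0,0,0 for degrees 0…7.
Finally multiplying by (1 + x^2)^3, the product of all factors after the first has coefficients 1,6,12,18,30,18,28,6 for degrees 0…7.
[x^7] = 1·6 + 1·28 + 1·18 = 52.

52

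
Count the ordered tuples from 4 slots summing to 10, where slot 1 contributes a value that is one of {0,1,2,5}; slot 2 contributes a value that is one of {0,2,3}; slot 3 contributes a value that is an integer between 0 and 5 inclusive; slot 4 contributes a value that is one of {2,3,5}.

The generating function for the choices is (1 + q + q^2 + q^5)·(1 + q^2 + q^3)·(1 + q + q^2 + q^3 + q^4 + q^5)·(q^2 + q^3 + q^5); the count is [q^10].
(1 + q + q^2 + q^5) has coefficients 1,1,1,0,0,1 for degrees 0…5.
(1 + q^2 + q^3) has coefficients 1,0,1,1,0,0,0,0,0,0,0 for degrees 0…10.
Multiplying by (1 + q + q^2 + q^3 + q^4 + q^5) gives running coefficients 1,1,2,3,3,3,2,2,1,0,0 for degrees 0…10.
Finally multiplying by (q^2 + q^3 + q^5), the product of all factors after the first has coefficients 0,0,1,2,3,6,7,8,8,7,6 for degrees 0…10.
[q^10] = 1·6 + 1·7 + 1·8 + 1·6 = 27.

27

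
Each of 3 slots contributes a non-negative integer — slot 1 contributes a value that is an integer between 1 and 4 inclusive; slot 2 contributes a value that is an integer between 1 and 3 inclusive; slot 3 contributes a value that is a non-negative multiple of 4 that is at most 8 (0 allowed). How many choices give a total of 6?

The generating function for the choices is (x + x^2 + x^3 + x^4)·(x + x^2 + x^3)·(1 + x^4 + x^8); the count is [x^6].
(x + x^2 + x^3 + x^4) has coefficients 0,1,1,1,1 for degrees 0…4.
(x + x^2 + x^3) has coefficients 0,1,1,1,0,0,0 for degrees 0…6.
Finally multiplying by (1 + x^4 + x^8), the product of all factors after the first has coefficients 0,1,1,1,0,1,1 for degrees 0…6.
[x^6] = 1·1 + 1·0 + 1·1 + 1·1 = 3.

3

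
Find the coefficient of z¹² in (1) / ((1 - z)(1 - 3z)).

Partial fractions give a closed form: a_n = (-1/2)·1^n + (3/2)·3^n.
At n = 12: a_12 = 797161.

797161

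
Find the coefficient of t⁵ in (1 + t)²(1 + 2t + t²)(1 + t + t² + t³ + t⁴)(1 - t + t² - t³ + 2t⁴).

13

(1 + t)² has coefficients 1,2,1 for degrees 0…2.
(1 + 2t + t²) has coefficients 1,2,1,0,0,0 for degrees 0…5.
Multiplying by (1 + t + t² + t³ + t⁴) gives running coefficients 1,3,4,4,4,3 for degrees 0…5.
Finally multiplying by (1 - t + t² - t³ + 2t⁴), the product of all factors after the first has coefficients 1,2,2,2,3,5 for degrees 0…5.
[t⁵] = 1·5 + 2·3 + 1·2 = 13.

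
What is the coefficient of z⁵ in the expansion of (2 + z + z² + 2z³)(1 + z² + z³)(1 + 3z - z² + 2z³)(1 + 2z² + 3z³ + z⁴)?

63

(2 + z + z² + 2z³) has coefficients 2,1,1,2 for degrees 0…3.
(1 + z² + z³) has coefficients 1,0,1,1,0,0 for degrees 0…5.
Multiplying by (1 + 3z - z² + 2z³) gives running coefficients 1,3,0,6,2,1 for degrees 0…5.
Finally multiplying by (1 + 2z² + 3z³ + z⁴), the product of all factors after the first has coefficients 1,3,2,15,12,16 for degrees 0…5.
[z⁵] = 2·16 + 1·12 + 1·15 + 2·2 = 63.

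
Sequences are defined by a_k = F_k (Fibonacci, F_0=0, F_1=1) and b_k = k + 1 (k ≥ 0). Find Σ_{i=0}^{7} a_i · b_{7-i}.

Write out a_i and b_{7-i} for i = 0,…,7 and sum the products.
Σ = 0·8 + 1·7 + 1·6 + 2·5 + 3·4 + 5·3 + 8·2 + 13·1 = 79.

79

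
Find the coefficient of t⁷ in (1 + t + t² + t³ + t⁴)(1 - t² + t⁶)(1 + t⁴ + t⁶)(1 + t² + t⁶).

(1 + t + t² + t³ + t⁴) has coefficients 1,1,1,1,1 for degrees 0…4.
(1 - t² + t⁶) has coefficients 1,0,-1,0,0,0,1,0 for degrees 0…7.
Multiplying by (1 + t⁴ + t⁶) gives running coefficients 1,0,-1,0,1,0,1,0 for degrees 0…7.
Finally multiplying by (1 + t² + t⁶), the product of all factors after the first has coefficients 1,0,0,0,0,0,3,0 for degrees 0…7.
[t⁷] = 1·0 + 1·3 + 1·0 + 1·0 + 1·0 = 3.

3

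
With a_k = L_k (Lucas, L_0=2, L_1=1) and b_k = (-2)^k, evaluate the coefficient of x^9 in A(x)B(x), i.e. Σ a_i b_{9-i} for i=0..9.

-990

This is [x^9] in the product of the two ordinary generating functions.
Σ = 2·(-512) + 1·256 + 3·(-128) + 4·64 + 7·(-32) + 11·16 + 18·(-8) + 29·4 + 47·(-2) + 76·1 = -990.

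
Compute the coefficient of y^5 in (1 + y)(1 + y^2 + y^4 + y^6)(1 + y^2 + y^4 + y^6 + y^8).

(1 + y) has coefficients 1,1 for degrees 0…1.
(1 + y^2 + y^4 + y^6) has coefficients 1,0,1,0,1,0 for degrees 0…5.
Finally multiplying by (1 + y^2 + y^4 + y^6 + y^8), the product of all factors after the first has coefficients 1,0,2,0,3,0 for degrees 0…5.
[y^5] = 1·0 + 1·3 = 3.

3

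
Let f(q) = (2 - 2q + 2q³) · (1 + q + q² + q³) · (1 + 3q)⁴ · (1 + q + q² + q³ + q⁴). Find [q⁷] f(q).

1050

(2 - 2q + 2q³) has coefficients 2,-2,0,2 for degrees 0…3.
(1 + q + q² + q³) has coefficients 1,1,1,1,0,0,0,0 for degrees 0…7.
Multiplying by (1 + 3q)⁴ gives running coefficients 1,13,67,175,255,243,189,81 for degrees 0…7.
Finally multiplying by (1 + q + q² + q³ + q⁴), the product of all factors after the first has coefficients 1,14,81,256,511,753,929,943 for degrees 0…7.
[q⁷] = 2·943 − 2·929 + 2·511 = 1050.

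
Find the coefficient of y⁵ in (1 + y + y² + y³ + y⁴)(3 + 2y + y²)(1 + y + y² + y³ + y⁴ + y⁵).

29

(1 + y + y² + y³ + y⁴) has coefficients 1,1,1,1,1 for degrees 0…4.
(3 + 2y + y²) has coefficients 3,2,1,0,0,0 for degrees 0…5.
Finally multiplying by (1 + y + y² + y³ + y⁴ + y⁵), the product of all factors after the first has coefficients 3,5,6,6,6,6 for degrees 0…5.
[y⁵] = 1·6 + 1·6 + 1·6 + 1·6 + 1·5 = 29.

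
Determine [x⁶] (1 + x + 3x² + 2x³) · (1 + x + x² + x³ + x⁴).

(1 + x + 3x² + 2x³) has coefficients 1,1,3,2 for degrees 0…3.
(1 + x + x² + x³ + x⁴) has coefficients 1,1,1,1,1,0,0 for degrees 0…6.
[x⁶] = 1·0 + 1·0 + 3·1 + 2·1 = 5.

5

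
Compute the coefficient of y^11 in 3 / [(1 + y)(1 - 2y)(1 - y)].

The denominator gives the recurrence a_n = 2a_(n−1) + a_(n−2) − 2a_(n−3) for n ≥ 3; the numerator fixes a_0 = 3, a_1 = 6, a_2 = 15.
Iterating: 3, 6, 15, 30, 63, 126, 255, 510, 1023, 2046, 4095, 8190, so a_11 = 8190.

8190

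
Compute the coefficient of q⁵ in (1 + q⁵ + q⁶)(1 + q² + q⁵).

(1 + q⁵ + q⁶) has coefficients 1,0,0,0,0,1 for degrees 0…5.
(1 + q² + q⁵) has coefficients 1,0,1,0,0,1 for degrees 0…5.
[q⁵] = 1·1 + 1·1 = 2.

2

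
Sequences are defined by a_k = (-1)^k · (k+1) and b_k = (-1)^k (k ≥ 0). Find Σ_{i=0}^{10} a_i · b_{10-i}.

66

This is [x^10] in the product of the two ordinary generating functions.
Σ = 1·1 − 2·(-1) + 3·1 − 4·(-1) + 5·1 − 6·(-1) + 7·1 − 8·(-1) + 9·1 − 10·(-1) + 11·1 = 66.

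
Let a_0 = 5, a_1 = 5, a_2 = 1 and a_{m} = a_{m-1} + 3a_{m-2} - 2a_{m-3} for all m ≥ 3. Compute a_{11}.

The ordinary generating function has denominator 1 - z - 3z^2 + 2z^3.
Iterating the recurrence: a_0,…,a_{11} = 5, 5, 1, 6, -1, 15, 0, 47, 17, 158, 115, 555.

555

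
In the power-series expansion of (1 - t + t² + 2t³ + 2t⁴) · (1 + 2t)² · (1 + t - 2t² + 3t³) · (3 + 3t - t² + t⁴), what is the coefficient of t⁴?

68

(1 - t + t² + 2t³ + 2t⁴) has coefficients 1,-1,1,2,2 for degrees 0…4.
(1 + 2t)² has coefficients 1,4,4,0,0 for degrees 0…4.
Multiplying by (1 + t - 2t² + 3t³) gives running coefficients 1,5,6,-1,4 for degrees 0…4.
Finally multiplying by (3 + 3t - t² + t⁴), the product of all factors after the first has coefficients 3,18,32,10,4 for degrees 0…4.
[t⁴] = 1·4 − 1·10 + 1·32 + 2·18 + 2·3 = 68.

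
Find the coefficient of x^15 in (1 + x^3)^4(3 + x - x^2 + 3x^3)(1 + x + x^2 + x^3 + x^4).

(1 + x^3)^4 has coefficients 1,0,0,4,0,0,6,0,0,4,0,0,1 for degrees 0…12.
(3 + x - x^2 + 3x^3) has coefficients 3,1,-1,3,0,0,0,0,0,0,0,0,0,0,0,0 for degrees 0…15.
Finally multiplying by (1 + x + x^2 + x^3 + x^4), the product of all factors after the first has coefficients 3,4,3,6,6,3,2,3,0,0,0,0,0,0,0,0 for degrees 0…15.
[x^15] = 1·0 + 4·0 + 6·0 + 4·2 + 1·6 = 14.

14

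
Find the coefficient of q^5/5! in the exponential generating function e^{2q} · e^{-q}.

The EGF product rule gives c_5 = Σ_{k_1+k_2=5} C(5; k_1,k_2) · ∏ g_i(k_i), where e^{2q} gives (2)^k; e^{-q} gives (-1)^k.
g_1(k) for k = 0…5: 1, 2, 4, 8, 16, 32.
g_2(k) for k = 0…5: 1, -1, 1, -1, 1, -1.
c_5 = Σ_k C(5,k)·g_1(k)·g_2(5−k) = 1·1·(-1) + 5·2·1 + 10·4·(-1) + 10·8·1 + 5·16·(-1) + 1·32·1 = −1 + 10 − 40 + 80 − 80 + 32 = 1.

1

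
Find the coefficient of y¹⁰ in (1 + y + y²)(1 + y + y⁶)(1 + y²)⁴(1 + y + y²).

(1 + y + y²) has coefficients 1,1,1 for degrees 0…2.
(1 + y + y⁶) has coefficients 1,1,0,0,0,0,1,0,0,0,0 for degrees 0…10.
Multiplying by (1 + y²)⁴ gives running coefficients 1,1,4,4,6,6,5,4,5,1,6 for degrees 0…10.
Finally multiplying by (1 + y + y²), the product of all factors after the first has coefficients 1,2,6,9,14,16,17,15,14,10,12 for degrees 0…10.
[y¹⁰] = 1·12 + 1·10 + 1·14 = 36.

36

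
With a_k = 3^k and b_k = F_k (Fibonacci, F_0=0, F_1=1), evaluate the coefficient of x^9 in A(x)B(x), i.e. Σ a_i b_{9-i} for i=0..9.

11770

Write out a_i and b_{9-i} for i = 0,…,9 and sum the products.
Σ = 1·34 + 3·21 + 9·13 + 27·8 + 81·5 + 243·3 + 729·2 + 2187·1 + 6561·1 + 19683·0 = 11770.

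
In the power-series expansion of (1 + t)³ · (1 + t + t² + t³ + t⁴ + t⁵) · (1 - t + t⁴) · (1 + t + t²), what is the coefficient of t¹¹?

18

(1 + t)³ has coefficients 1,3,3,1 for degrees 0…3.
(1 + t + t² + t³ + t⁴ + t⁵) has coefficients 1,1,1,1,1,1,0,0,0,0,0,0 for degrees 0…11.
Multiplying by (1 - t + t⁴) gives running coefficients 1,0,0,0,1,1,0,1,1,1,0,0 for degrees 0…11.
Finally multiplying by (1 + t + t²), the product of all factors after the first has coefficients 1,1,1,0,1,2,2,2,2,3,2,1 for degrees 0…11.
[t¹¹] = 1·1 + 3·2 + 3·3 + 1·2 = 18.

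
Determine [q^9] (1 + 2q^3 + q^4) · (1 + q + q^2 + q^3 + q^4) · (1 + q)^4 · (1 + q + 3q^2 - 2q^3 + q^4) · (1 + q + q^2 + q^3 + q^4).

(1 + 2q^3 + q^4) has coefficients 1,0,0,2,1 for degrees 0…4.
(1 + q + q^2 + q^3 + q^4) has coefficients 1,1,1,1,1,0,0,0,0,0 for degrees 0…9.
Multiplying by (1 + q)^4 gives running coefficients 1,5,11,15,16,15,11,5,1,0 for degrees 0…9.
Multiplying by (1 + q + 3q^2 - 2q^3 + q^4) gives running coefficients 1,6,19,39,55,59,55,44,25,9 for degrees 0…9.
Finally multiplying by (1 + q + q^2 + q^3 + q^4), the product of all factors after the first has coefficients 1,7,26,65,120,178,227,252,238,192 for degrees 0…9.
[q^9] = 1·192 + 2·227 + 1·178 = 824.

824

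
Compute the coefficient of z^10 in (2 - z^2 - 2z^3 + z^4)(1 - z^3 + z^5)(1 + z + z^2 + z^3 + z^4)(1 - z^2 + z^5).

-4

(2 - z^2 - 2z^3 + z^4) has coefficients 2,0,-1,-2,1 for degrees 0…4.
(1 - z^3 + z^5) has coefficients 1,0,0,-1,0,1,0,0,0,0,0 for degrees 0…10.
Multiplying by (1 + z + z^2 + z^3 + z^4) gives running coefficients 1,1,1,0,0,0,0,0,1,1,0 for degrees 0…10.
Finally multiplying by (1 - z^2 + z^5), the product of all factors after the first has coefficients 1,1,0,-1,-1,1,1,1,1,1,-1 for degrees 0…10.
[z^10] = 2·(-1) − 1·1 − 2·1 + 1·1 = -4.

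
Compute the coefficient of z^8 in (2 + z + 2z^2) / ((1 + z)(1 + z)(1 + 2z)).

The denominator gives the recurrence a_n = −4a_(n−1) − 5a_(n−2) − 2a_(n−3) for n ≥ 3; the numerator fixes a_0 = 2, a_1 = -7, a_2 = 20.
Iterating: 2, -7, 20, -49, 110, -235, 488, -997, 2018, so a_8 = 2018.

2018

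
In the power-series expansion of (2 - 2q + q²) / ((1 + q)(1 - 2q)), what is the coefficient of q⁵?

The denominator gives the recurrence a_n = a_(n−1) + 2a_(n−2) for n ≥ 3; the numerator fixes a_0 = 2, a_1 = 0, a_2 = 5.
Iterating: 2, 0, 5, 5, 15, 25, so a_5 = 25.

25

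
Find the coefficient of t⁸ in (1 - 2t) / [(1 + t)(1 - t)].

Partial fractions give a closed form: a_n = (3/2)·(-1)^n + (-1/2)·1^n.
At n = 8: a_8 = 1.

1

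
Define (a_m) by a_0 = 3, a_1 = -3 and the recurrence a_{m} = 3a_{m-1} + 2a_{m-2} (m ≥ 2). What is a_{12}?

-1328883

The ordinary generating function has denominator 1 - 3y - 2y^2.
Iterating the recurrence: a_0,…,a_{12} = 3, -3, -3, -15, -51, -183, -651, -2319, -8259, -29415, -104763, -373119, -1328883.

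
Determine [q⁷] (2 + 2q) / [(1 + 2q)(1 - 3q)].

3448

Partial fractions give a closed form: a_n = (2/5)·(-2)^n + (8/5)·3^n.
At n = 7: a_7 = 3448.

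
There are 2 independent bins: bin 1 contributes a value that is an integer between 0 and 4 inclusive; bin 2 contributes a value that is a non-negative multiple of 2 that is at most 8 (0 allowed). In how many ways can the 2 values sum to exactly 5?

2

The generating function for the choices is (1 + z + z² + z³ + z⁴)·(1 + z² + z⁴ + z⁶ + z⁸); the count is [z⁵].
(1 + z + z² + z³ + z⁴) has coefficients 1,1,1,1,1 for degrees 0…4.
(1 + z² + z⁴ + z⁶ + z⁸) has coefficients 1,0,1,0,1,0 for degrees 0…5.
[z⁵] = 1·0 + 1·1 + 1·0 + 1·1 + 1·0 = 2.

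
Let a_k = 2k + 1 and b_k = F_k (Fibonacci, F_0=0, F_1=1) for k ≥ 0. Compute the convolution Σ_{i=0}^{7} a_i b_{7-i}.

Write out a_i and b_{7-i} for i = 0,…,7 and sum the products.
Σ = 1·13 + 3·8 + 5·5 + 7·3 + 9·2 + 11·1 + 13·1 + 15·0 = 125.

125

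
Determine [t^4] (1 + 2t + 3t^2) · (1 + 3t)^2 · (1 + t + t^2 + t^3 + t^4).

(1 + 2t + 3t^2) has coefficients 1,2,3 for degrees 0…2.
(1 + 3t)^2 has coefficients 1,6,9,0,0 for degrees 0…4.
Finally multiplying by (1 + t + t^2 + t^3 + t^4), the product of all factors after the first has coefficients 1,7,16,16,16 for degrees 0…4.
[t^4] = 1·16 + 2·16 + 3·16 = 96.

96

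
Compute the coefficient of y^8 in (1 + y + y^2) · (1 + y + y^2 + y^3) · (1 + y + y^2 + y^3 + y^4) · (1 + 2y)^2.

(1 + y + y^2) has coefficients 1,1,1 for degrees 0…2.
(1 + y + y^2 + y^3) has coefficients 1,1,1,1,0,0,0,0,0 for degrees 0…8.
Multiplying by (1 + y + y^2 + y^3 + y^4) gives running coefficients 1,2,3,4,4,3,2,1,0 for degrees 0…8.
Finally multiplying by (1 + 2y)^2, the product of all factors after the first has coefficients 1,6,15,24,32,35,30,21,12 for degrees 0…8.
[y^8] = 1·12 + 1·21 + 1·30 = 63.

63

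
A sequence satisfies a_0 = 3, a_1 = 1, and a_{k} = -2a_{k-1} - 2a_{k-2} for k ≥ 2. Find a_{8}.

48

The ordinary generating function has denominator 1 + 2z + 2z^2.
Iterating the recurrence: a_0,…,a_{8} = 3, 1, -8, 14, -12, -4, 32, -56, 48.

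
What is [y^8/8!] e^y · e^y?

The EGF product rule gives c_8 = Σ_{k_1+k_2=8} C(8; k_1,k_2) · ∏ g_i(k_i), where e^y gives (1)^k; e^y gives (1)^k.
g_1(k) for k = 0…8: 1, 1, 1, 1, 1, 1, 1, 1, 1.
g_2(k) for k = 0…8: 1, 1, 1, 1, 1, 1, 1, 1, 1.
c_8 = Σ_k C(8,k)·g_1(k)·g_2(8−k) = 1·1·1 + 8·1·1 + 28·1·1 + 56·1·1 + 70·1·1 + 56·1·1 + 28·1·1 + 8·1·1 + 1·1·1 = 1 + 8 + 28 + 56 + 70 + 56 + 28 + 8 + 1 = 256.

256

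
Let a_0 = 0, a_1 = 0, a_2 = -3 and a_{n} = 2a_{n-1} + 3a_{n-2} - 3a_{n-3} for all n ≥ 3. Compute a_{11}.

-20625

The ordinary generating function has denominator 1 - 2z - 3z^2 + 3z^3.
Iterating the recurrence: a_0,…,a_{11} = 0, 0, -3, -6, -21, -51, -147, -384, -1056, -2823, -7662, -20625.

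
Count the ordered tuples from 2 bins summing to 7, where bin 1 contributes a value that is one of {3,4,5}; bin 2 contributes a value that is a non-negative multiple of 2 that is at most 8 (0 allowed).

The generating function for the choices is (y³ + y⁴ + y⁵)·(1 + y² + y⁴ + y⁶ + y⁸); the count is [y⁷].
(y³ + y⁴ + y⁵) has coefficients 0,0,0,1,1,1 for degrees 0…5.
(1 + y² + y⁴ + y⁶ + y⁸) has coefficients 1,0,1,0,1,0,1,0 for degrees 0…7.
[y⁷] = 1·1 + 1·0 + 1·1 = 2.

2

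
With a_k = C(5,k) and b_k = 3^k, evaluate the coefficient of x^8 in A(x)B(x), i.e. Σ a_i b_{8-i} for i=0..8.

27648

This is [x^8] in the product of the two ordinary generating functions.
Σ = 1·6561 + 5·2187 + 10·729 + 10·243 + 5·81 + 1·27 + 0·9 + 0·3 + 0·1 = 27648.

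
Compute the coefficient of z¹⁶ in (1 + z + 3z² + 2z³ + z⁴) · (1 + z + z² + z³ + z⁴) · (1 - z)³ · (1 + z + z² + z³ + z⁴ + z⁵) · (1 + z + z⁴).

-2

(1 + z + 3z² + 2z³ + z⁴) has coefficients 1,1,3,2,1 for degrees 0…4.
(1 + z + z² + z³ + z⁴) has coefficients 1,1,1,1,1,0,0,0,0,0,0,0,0,0,0,0,0 for degrees 0…16.
Multiplying by (1 - z)³ gives running coefficients 1,-2,1,0,0,-1,2,-1,0,0,0,0,0,0,0,0,0 for degrees 0…16.
Multiplying by (1 + z + z² + z³ + z⁴ + z⁵) gives running coefficients 1,-1,0,0,0,-1,0,1,0,0,0,1,-1,0,0,0,0 for degrees 0…16.
Finally multiplying by (1 + z + z⁴), the product of all factors after the first has coefficients 1,0,-1,0,1,-2,-1,1,1,-1,0,2,0,-1,0,1,-1 for degrees 0…16.
[z¹⁶] = 1·(-1) + 1·1 + 3·0 + 2·(-1) + 1·0 = -2.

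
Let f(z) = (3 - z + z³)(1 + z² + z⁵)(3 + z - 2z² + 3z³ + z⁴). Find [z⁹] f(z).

2

(3 - z + z³) has coefficients 3,-1,0,1 for degrees 0…3.
(1 + z² + z⁵) has coefficients 1,0,1,0,0,1,0,0,0,0 for degrees 0…9.
Finally multiplying by (3 + z - 2z² + 3z³ + z⁴), the product of all factors after the first has coefficients 3,1,1,4,-1,6,2,-2,3,1 for degrees 0…9.
[z⁹] = 3·1 − 1·3 + 1·2 = 2.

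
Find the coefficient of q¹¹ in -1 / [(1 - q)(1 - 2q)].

Partial fractions give a closed form: a_n = (1)·1^n + (-2)·2^n.
At n = 11: a_11 = -4095.

-4095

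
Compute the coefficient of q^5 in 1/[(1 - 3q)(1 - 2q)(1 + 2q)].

399

Partial fractions give a closed form: a_n = (9/5)·3^n + (-1)·2^n + (1/5)·(-2)^n.
At n = 5: a_5 = 399.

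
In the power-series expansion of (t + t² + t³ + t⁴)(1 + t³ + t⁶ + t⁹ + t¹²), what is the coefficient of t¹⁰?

2

(t + t² + t³ + t⁴) has coefficients 0,1,1,1,1 for degrees 0…4.
(1 + t³ + t⁶ + t⁹ + t¹²) has coefficients 1,0,0,1,0,0,1,0,0,1,0 for degrees 0…10.
[t¹⁰] = 1·1 + 1·0 + 1·0 + 1·1 = 2.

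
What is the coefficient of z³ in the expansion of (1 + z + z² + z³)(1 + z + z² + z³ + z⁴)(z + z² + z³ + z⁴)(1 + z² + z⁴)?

7

(1 + z + z² + z³) has coefficients 1,1,1,1 for degrees 0…3.
(1 + z + z² + z³ + z⁴) has coefficients 1,1,1,1 for degrees 0…3.
Multiplying by (z + z² + z³ + z⁴) gives running coefficients 0,1,2,3 for degrees 0…3.
Finally multiplying by (1 + z² + z⁴), the product of all factors after the first has coefficients 0,1,2,4 for degrees 0…3.
[z³] = 1·4 + 1·2 + 1·1 + 1·0 = 7.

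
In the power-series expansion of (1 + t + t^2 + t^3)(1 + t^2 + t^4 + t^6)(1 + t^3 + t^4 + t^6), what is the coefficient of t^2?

(1 + t + t^2 + t^3) has coefficients 1,1,1 for degrees 0…2.
(1 + t^2 + t^4 + t^6) has coefficients 1,0,1 for degrees 0…2.
Finally multiplying by (1 + t^3 + t^4 + t^6), the product of all factors after the first has coefficients 1,0,1 for degrees 0…2.
[t^2] = 1·1 + 1·0 + 1·1 = 2.

2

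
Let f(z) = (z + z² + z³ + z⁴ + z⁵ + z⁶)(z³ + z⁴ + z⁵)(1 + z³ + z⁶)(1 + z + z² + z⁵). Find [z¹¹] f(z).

21

(z + z² + z³ + z⁴ + z⁵ + z⁶) has coefficients 0,1,1,1,1,1,1 for degrees 0…6.
(z³ + z⁴ + z⁵) has coefficients 0,0,0,1,1,1,0,0,0,0,0,0 for degrees 0…11.
Multiplying by (1 + z³ + z⁶) gives running coefficients 0,0,0,1,1,1,1,1,1,1,1,1 for degrees 0…11.
Finally multiplying by (1 + z + z² + z⁵), the product of all factors after the first has coefficients 0,0,0,1,2,3,3,3,4,4,4,4 for degrees 0…11.
[z¹¹] = 1·4 + 1·4 + 1·4 + 1·3 + 1·3 + 1·3 = 21.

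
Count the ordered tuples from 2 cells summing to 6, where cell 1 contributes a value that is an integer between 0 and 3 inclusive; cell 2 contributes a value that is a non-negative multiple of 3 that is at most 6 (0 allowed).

The generating function for the choices is (1 + q + q² + q³)·(1 + q³ + q⁶); the count is [q⁶].
(1 + q + q² + q³) has coefficients 1,1,1,1 for degrees 0…3.
(1 + q³ + q⁶) has coefficients 1,0,0,1,0,0,1 for degrees 0…6.
[q⁶] = 1·1 + 1·0 + 1·0 + 1·1 = 2.

2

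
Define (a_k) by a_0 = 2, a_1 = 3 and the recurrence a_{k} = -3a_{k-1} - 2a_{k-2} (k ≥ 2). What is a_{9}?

The ordinary generating function has denominator 1 + 3z + 2z^2.
Iterating the recurrence: a_0,…,a_{9} = 2, 3, -13, 33, -73, 153, -313, 633, -1273, 2553.

2553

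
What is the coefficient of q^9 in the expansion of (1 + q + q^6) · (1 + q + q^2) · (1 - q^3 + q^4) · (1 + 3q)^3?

(1 + q + q^6) has coefficients 1,1,0,0,0,0,1 for degrees 0…6.
(1 + q + q^2) has coefficients 1,1,1,0,0,0,0,0,0,0 for degrees 0…9.
Multiplying by (1 - q^3 + q^4) gives running coefficients 1,1,1,-1,0,0,1,0,0,0 for degrees 0…9.
Finally multiplying by (1 + 3q)^3, the product of all factors after the first has coefficients 1,10,37,62,45,0,-26,9,27,27 for degrees 0…9.
[q^9] = 1·27 + 1·27 + 1·62 = 116.

116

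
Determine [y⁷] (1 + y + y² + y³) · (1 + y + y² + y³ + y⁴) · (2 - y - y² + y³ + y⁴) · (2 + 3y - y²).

19

(1 + y + y² + y³) has coefficients 1,1,1,1 for degrees 0…3.
(1 + y + y² + y³ + y⁴) has coefficients 1,1,1,1,1,0,0,0 for degrees 0…7.
Multiplying by (2 - y - y² + y³ + y⁴) gives running coefficients 2,1,0,1,2,0,1,2 for degrees 0…7.
Finally multiplying by (2 + 3y - y²), the product of all factors after the first has coefficients 4,8,1,1,7,5,0,7 for degrees 0…7.
[y⁷] = 1·7 + 1·0 + 1·5 + 1·7 = 19.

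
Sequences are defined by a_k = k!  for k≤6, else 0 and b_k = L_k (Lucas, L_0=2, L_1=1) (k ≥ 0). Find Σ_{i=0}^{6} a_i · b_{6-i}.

1699

This is [x^6] in the product of the two ordinary generating functions.
Σ = 1·18 + 1·11 + 2·7 + 6·4 + 24·3 + 120·1 + 720·2 = 1699.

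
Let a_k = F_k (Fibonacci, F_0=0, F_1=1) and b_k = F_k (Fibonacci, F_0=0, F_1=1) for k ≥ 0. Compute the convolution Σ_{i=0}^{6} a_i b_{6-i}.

Write out a_i and b_{6-i} for i = 0,…,6 and sum the products.
Σ = 0·8 + 1·5 + 1·3 + 2·2 + 3·1 + 5·1 + 8·0 = 20.

20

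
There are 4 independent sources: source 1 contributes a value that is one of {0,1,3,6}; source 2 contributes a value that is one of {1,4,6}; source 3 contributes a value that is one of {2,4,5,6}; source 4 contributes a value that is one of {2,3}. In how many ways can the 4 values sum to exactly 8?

5

The generating function for the choices is (1 + x + x³ + x⁶)·(x + x⁴ + x⁶)·(x² + x⁴ + x⁵ + x⁶)·(x² + x³); the count is [x⁸].
(1 + x + x³ + x⁶) has coefficients 1,1,0,1,0,0,1 for degrees 0…6.
(x + x⁴ + x⁶) has coefficients 0,1,0,0,1,0,1,0,0 for degrees 0…8.
Multiplying by (x² + x⁴ + x⁵ + x⁶) gives running coefficients 0,0,0,1,0,1,2,1,2 for degrees 0…8.
Finally multiplying by (x² + x³), the product of all factors after the first has coefficients 0,0,0,0,0,1,1,1,3 for degrees 0…8.
[x⁸] = 1·3 + 1·1 + 1·1 + 1·0 = 5.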